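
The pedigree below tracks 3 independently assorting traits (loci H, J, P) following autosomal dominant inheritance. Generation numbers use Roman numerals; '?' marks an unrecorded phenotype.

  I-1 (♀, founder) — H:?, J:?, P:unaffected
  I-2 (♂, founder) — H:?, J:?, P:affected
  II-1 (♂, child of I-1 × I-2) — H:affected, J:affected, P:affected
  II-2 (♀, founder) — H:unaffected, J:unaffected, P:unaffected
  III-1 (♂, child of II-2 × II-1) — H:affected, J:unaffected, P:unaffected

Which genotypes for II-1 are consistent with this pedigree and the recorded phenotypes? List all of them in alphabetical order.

H/I-1 ? ·: hh|Hh|HH
H/I-2 ? ·: hh|Hh|HH
H/II-1 aff I-1×I-2: Hh|HH
H/II-2 un ·: hh
H/III-1 aff II-2×II-1: Hh
⇒ H over [I-1,I-2,II-1,II-2,III-1]: 11 consistent
J/I-1 ? ·: jj|Jj|JJ
J/I-2 ? ·: jj|Jj|JJ
J/II-1 aff I-1×I-2: Jj
J/II-2 un ·: jj
J/III-1 un II-2×II-1: jj
⇒ J over [I-1,I-2,II-1,II-2,III-1]: 7 consistent
P/I-1 un ·: pp
P/I-2 aff ·: Pp|PP
P/II-1 aff I-1×I-2: Pp
P/II-2 un ·: pp
P/III-1 un II-2×II-1: pp
⇒ P over [I-1,I-2,II-1,II-2,III-1]: 2 consistent

II-1 ∈ {HH Jj Pp, Hh Jj Pp}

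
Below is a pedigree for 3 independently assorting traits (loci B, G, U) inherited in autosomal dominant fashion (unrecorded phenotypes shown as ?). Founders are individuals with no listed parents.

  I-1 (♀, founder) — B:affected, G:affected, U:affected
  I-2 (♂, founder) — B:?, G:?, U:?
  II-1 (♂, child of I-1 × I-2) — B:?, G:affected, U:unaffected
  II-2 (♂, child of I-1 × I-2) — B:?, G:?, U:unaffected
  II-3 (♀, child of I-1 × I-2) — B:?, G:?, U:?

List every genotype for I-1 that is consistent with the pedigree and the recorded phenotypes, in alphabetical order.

B/I-1 aff ·: Bb|BB
B/I-2 ? ·: bb|Bb|BB
B/II-1 ? I-1×I-2: bb|Bb|BB
B/II-2 ? I-1×I-2: bb|Bb|BB
B/II-3 ? I-1×I-2: bb|Bb|BB
⇒ B over [I-1,I-2,II-1,II-2,II-3]: 53 consistent
G/I-1 aff ·: Gg|GG
G/I-2 ? ·: gg|Gg|GG
G/II-1 aff I-1×I-2: Gg|GG
G/II-2 ? I-1×I-2: gg|Gg|GG
G/II-3 ? I-1×I-2: gg|Gg|GG
⇒ G over [I-1,I-2,II-1,II-2,II-3]: 40 consistent
U/I-1 aff ·: Uu
U/I-2 ? ·: uu|Uu
U/II-1 un I-1×I-2: uu
U/II-2 un I-1×I-2: uu
U/II-3 ? I-1×I-2: uu|Uu|UU
⇒ U over [I-1,I-2,II-1,II-2,II-3]: 5 consistent

I-1 ∈ {BB GG Uu, BB Gg Uu, Bb GG Uu, Bb Gg Uu}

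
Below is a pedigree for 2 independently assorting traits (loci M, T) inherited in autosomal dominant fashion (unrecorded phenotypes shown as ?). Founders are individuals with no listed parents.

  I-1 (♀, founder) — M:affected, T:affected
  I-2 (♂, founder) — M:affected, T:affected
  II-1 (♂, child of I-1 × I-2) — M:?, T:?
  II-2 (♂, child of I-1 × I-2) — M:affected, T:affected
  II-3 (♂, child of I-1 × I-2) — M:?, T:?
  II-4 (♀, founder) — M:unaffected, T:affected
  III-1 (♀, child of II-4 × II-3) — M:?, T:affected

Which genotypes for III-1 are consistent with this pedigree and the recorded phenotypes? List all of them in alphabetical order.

M/I-1 aff ·: Mm|MM
M/I-2 aff ·: Mm|MM
M/II-1 ? I-1×I-2: mm|Mm|MM
M/II-2 aff I-1×I-2: Mm|MM
M/II-3 ? I-1×I-2: mm|Mm|MM
M/II-4 un ·: mm
M/III-1 ? II-4×II-3: mm|Mm
⇒ M over [I-1,I-2,II-1,II-2,II-3,II-4,III-1]: 49 consistent
T/I-1 aff ·: Tt|TT
T/I-2 aff ·: Tt|TT
T/II-1 ? I-1×I-2: tt|Tt|TT
T/II-2 aff I-1×I-2: Tt|TT
T/II-3 ? I-1×I-2: tt|Tt|TT
T/II-4 aff ·: Tt|TT
T/III-1 aff II-4×II-3: Tt|TT
⇒ T over [I-1,I-2,II-1,II-2,II-3,II-4,III-1]: 113 consistent

III-1 ∈ {Mm TT, Mm Tt, mm TT, mm Tt}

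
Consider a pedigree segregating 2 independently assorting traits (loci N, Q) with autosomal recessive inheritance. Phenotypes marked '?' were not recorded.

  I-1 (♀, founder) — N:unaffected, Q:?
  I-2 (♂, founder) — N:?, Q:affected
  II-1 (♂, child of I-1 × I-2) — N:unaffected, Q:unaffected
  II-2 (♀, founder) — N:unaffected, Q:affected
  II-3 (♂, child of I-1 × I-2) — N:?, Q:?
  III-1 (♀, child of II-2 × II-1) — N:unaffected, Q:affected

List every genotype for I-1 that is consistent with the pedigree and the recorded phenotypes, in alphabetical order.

N/I-1 un ·: NN|Nn
N/I-2 ? ·: NN|Nn|nn
N/II-1 un I-1×I-2: NN|Nn
N/II-2 un ·: NN|Nn
N/II-3 ? I-1×I-2: NN|Nn|nn
N/III-1 un II-2×II-1: NN|Nn
⇒ N over [I-1,I-2,II-1,II-2,II-3,III-1]: 64 consistent
Q/I-1 ? ·: QQ|Qq
Q/I-2 aff ·: qq
Q/II-1 un I-1×I-2: Qq
Q/II-2 aff ·: qq
Q/II-3 ? I-1×I-2: Qq|qq
Q/III-1 aff II-2×II-1: qq
⇒ Q over [I-1,I-2,II-1,II-2,II-3,III-1]: 3 consistent

I-1 ∈ {NN QQ, NN Qq, Nn QQ, Nn Qq}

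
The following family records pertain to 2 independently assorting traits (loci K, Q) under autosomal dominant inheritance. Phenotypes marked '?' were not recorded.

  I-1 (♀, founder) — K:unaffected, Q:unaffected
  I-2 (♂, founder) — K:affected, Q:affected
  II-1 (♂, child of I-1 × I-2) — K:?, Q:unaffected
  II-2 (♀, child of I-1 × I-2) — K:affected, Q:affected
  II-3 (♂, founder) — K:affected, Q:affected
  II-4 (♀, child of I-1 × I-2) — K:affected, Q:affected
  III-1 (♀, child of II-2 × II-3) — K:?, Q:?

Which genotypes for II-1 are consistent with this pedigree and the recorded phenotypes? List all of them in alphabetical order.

K/I-1 un ·: kk
K/I-2 aff ·: Kk|KK
K/II-1 ? I-1×I-2: kk|Kk
K/II-2 aff I-1×I-2: Kk
K/II-3 aff ·: Kk|KK
K/II-4 aff I-1×I-2: Kk
K/III-1 ? II-2×II-3: kk|Kk|KK
⇒ K over [I-1,I-2,II-1,II-2,II-3,II-4,III-1]: 15 consistent
Q/I-1 un ·: qq
Q/I-2 aff ·: Qq
Q/II-1 un I-1×I-2: qq
Q/II-2 aff I-1×I-2: Qq
Q/II-3 aff ·: Qq|QQ
Q/II-4 aff I-1×I-2: Qq
Q/III-1 ? II-2×II-3: qq|Qq|QQ
⇒ Q over [I-1,I-2,II-1,II-2,II-3,II-4,III-1]: 5 consistent

II-1 ∈ {Kk qq, kk qq}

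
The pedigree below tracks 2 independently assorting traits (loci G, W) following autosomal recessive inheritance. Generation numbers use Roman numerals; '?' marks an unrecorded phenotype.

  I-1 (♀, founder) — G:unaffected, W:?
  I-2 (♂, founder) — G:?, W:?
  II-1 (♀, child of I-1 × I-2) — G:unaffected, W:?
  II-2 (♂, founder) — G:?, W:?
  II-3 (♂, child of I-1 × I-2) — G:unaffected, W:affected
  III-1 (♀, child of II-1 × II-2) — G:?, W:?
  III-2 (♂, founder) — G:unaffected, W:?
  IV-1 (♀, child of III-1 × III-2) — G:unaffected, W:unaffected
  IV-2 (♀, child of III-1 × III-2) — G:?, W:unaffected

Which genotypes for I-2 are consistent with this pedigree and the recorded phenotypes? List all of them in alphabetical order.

I-2 ∈ {GG Ww, GG ww, Gg Ww, Gg ww, gg Ww, gg ww}

G/I-1 un ·: GG|Gg
G/I-2 ? ·: GG|Gg|gg
G/II-1 un I-1×I-2: GG|Gg
G/II-2 ? ·: GG|Gg|gg
G/II-3 un I-1×I-2: GG|Gg
G/III-1 ? II-1×II-2: GG|Gg|gg
G/III-2 un ·: GG|Gg
G/IV-1 un III-1×III-2: GG|Gg
G/IV-2 ? III-1×III-2: GG|Gg|gg
⇒ G over [I-1,I-2,II-1,II-2,II-3,III-1,III-2,IV-1,IV-2]: 578 consistent
W/I-1 ? ·: Ww|ww
W/I-2 ? ·: Ww|ww
W/II-1 ? I-1×I-2: WW|Ww|ww
W/II-2 ? ·: WW|Ww|ww
W/II-3 aff I-1×I-2: ww
W/III-1 ? II-1×II-2: WW|Ww|ww
W/III-2 ? ·: WW|Ww|ww
W/IV-1 un III-1×III-2: WW|Ww
W/IV-2 un III-1×III-2: WW|Ww
⇒ W over [I-1,I-2,II-1,II-2,II-3,III-1,III-2,IV-1,IV-2]: 247 consistent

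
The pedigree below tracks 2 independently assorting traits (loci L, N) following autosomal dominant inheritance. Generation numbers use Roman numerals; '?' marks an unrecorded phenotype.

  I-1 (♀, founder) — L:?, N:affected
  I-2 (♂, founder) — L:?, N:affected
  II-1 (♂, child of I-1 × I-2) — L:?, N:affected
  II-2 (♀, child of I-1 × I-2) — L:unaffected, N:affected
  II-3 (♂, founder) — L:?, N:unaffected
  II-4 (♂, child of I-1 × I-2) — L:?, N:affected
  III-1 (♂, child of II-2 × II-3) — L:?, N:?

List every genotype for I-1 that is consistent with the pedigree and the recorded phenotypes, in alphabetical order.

L/I-1 ? ·: ll|Ll
L/I-2 ? ·: ll|Ll
L/II-1 ? I-1×I-2: ll|Ll|LL
L/II-2 un I-1×I-2: ll
L/II-3 ? ·: ll|Ll|LL
L/II-4 ? I-1×I-2: ll|Ll|LL
L/III-1 ? II-2×II-3: ll|Ll
⇒ L over [I-1,I-2,II-1,II-2,II-3,II-4,III-1]: 72 consistent
N/I-1 aff ·: Nn|NN
N/I-2 aff ·: Nn|NN
N/II-1 aff I-1×I-2: Nn|NN
N/II-2 aff I-1×I-2: Nn|NN
N/II-3 un ·: nn
N/II-4 aff I-1×I-2: Nn|NN
N/III-1 ? II-2×II-3: nn|Nn
⇒ N over [I-1,I-2,II-1,II-2,II-3,II-4,III-1]: 37 consistent

I-1 ∈ {Ll NN, Ll Nn, ll NN, ll Nn}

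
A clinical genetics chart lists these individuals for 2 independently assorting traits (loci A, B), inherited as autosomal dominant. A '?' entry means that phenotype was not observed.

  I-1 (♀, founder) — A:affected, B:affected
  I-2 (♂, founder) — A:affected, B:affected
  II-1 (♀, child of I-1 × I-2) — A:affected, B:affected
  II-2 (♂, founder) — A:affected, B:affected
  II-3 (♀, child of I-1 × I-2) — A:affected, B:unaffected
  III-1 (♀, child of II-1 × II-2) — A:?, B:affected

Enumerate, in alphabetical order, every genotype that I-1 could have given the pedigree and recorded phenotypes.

A/I-1 aff ·: Aa|AA
A/I-2 aff ·: Aa|AA
A/II-1 aff I-1×I-2: Aa|AA
A/II-2 aff ·: Aa|AA
A/II-3 aff I-1×I-2: Aa|AA
A/III-1 ? II-1×II-2: aa|Aa|AA
⇒ A over [I-1,I-2,II-1,II-2,II-3,III-1]: 51 consistent
B/I-1 aff ·: Bb
B/I-2 aff ·: Bb
B/II-1 aff I-1×I-2: Bb|BB
B/II-2 aff ·: Bb|BB
B/II-3 un I-1×I-2: bb
B/III-1 aff II-1×II-2: Bb|BB
⇒ B over [I-1,I-2,II-1,II-2,II-3,III-1]: 7 consistent

I-1 ∈ {AA Bb, Aa Bb}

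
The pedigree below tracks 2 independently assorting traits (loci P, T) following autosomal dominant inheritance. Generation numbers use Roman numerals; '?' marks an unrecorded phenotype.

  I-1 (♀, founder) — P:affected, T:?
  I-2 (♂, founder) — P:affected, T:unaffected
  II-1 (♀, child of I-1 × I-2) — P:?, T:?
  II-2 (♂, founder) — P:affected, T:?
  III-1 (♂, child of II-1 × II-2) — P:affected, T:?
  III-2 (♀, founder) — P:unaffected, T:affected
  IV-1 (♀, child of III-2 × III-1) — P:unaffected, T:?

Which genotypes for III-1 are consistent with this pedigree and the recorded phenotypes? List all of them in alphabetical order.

III-1 ∈ {Pp TT, Pp Tt, Pp tt}

P/I-1 aff ·: Pp|PP
P/I-2 aff ·: Pp|PP
P/II-1 ? I-1×I-2: pp|Pp|PP
P/II-2 aff ·: Pp|PP
P/III-1 aff II-1×II-2: Pp
P/III-2 un ·: pp
P/IV-1 un III-2×III-1: pp
⇒ P over [I-1,I-2,II-1,II-2,III-1,III-2,IV-1]: 12 consistent
T/I-1 ? ·: tt|Tt|TT
T/I-2 un ·: tt
T/II-1 ? I-1×I-2: tt|Tt
T/II-2 ? ·: tt|Tt|TT
T/III-1 ? II-1×II-2: tt|Tt|TT
T/III-2 aff ·: Tt|TT
T/IV-1 ? III-2×III-1: tt|Tt|TT
⇒ T over [I-1,I-2,II-1,II-2,III-1,III-2,IV-1]: 86 consistent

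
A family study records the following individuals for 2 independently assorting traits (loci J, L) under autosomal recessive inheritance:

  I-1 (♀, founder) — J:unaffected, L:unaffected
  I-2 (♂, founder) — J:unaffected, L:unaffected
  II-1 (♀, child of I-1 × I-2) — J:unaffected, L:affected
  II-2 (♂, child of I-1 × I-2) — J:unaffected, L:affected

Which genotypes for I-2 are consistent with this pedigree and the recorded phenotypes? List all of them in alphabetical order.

I-2 ∈ {JJ Ll, Jj Ll}

J/I-1 un ·: JJ|Jj
J/I-2 un ·: JJ|Jj
J/II-1 un I-1×I-2: JJ|Jj
J/II-2 un I-1×I-2: JJ|Jj
⇒ J over [I-1,I-2,II-1,II-2]: 13 consistent
L/I-1 un ·: Ll
L/I-2 un ·: Ll
L/II-1 aff I-1×I-2: ll
L/II-2 aff I-1×I-2: ll
⇒ L over [I-1,I-2,II-1,II-2]: 1 consistent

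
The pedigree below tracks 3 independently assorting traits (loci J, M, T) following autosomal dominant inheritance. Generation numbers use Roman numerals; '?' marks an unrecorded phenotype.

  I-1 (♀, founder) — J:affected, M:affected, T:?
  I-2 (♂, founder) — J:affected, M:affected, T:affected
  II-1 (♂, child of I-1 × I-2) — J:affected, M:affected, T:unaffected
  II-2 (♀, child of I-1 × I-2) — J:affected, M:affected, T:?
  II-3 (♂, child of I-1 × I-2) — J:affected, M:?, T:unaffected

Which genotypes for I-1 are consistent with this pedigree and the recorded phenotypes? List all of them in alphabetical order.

I-1 ∈ {JJ MM Tt, JJ MM tt, JJ Mm Tt, JJ Mm tt, Jj MM Tt, Jj MM tt, Jj Mm Tt, Jj Mm tt}

J/I-1 aff ·: Jj|JJ
J/I-2 aff ·: Jj|JJ
J/II-1 aff I-1×I-2: Jj|JJ
J/II-2 aff I-1×I-2: Jj|JJ
J/II-3 aff I-1×I-2: Jj|JJ
⇒ J over [I-1,I-2,II-1,II-2,II-3]: 25 consistent
M/I-1 aff ·: Mm|MM
M/I-2 aff ·: Mm|MM
M/II-1 aff I-1×I-2: Mm|MM
M/II-2 aff I-1×I-2: Mm|MM
M/II-3 ? I-1×I-2: mm|Mm|MM
⇒ M over [I-1,I-2,II-1,II-2,II-3]: 29 consistent
T/I-1 ? ·: tt|Tt
T/I-2 aff ·: Tt
T/II-1 un I-1×I-2: tt
T/II-2 ? I-1×I-2: tt|Tt|TT
T/II-3 un I-1×I-2: tt
⇒ T over [I-1,I-2,II-1,II-2,II-3]: 5 consistent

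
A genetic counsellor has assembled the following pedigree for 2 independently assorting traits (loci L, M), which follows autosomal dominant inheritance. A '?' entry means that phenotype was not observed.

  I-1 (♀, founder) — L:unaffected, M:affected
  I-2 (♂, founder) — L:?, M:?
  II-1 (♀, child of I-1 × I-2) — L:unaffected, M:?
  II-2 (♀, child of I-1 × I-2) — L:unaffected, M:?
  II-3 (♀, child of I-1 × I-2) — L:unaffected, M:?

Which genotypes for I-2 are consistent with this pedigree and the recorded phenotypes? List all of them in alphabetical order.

L/I-1 un ·: ll
L/I-2 ? ·: ll|Ll
L/II-1 un I-1×I-2: ll
L/II-2 un I-1×I-2: ll
L/II-3 un I-1×I-2: ll
⇒ L over [I-1,I-2,II-1,II-2,II-3]: 2 consistent
M/I-1 aff ·: Mm|MM
M/I-2 ? ·: mm|Mm|MM
M/II-1 ? I-1×I-2: mm|Mm|MM
M/II-2 ? I-1×I-2: mm|Mm|MM
M/II-3 ? I-1×I-2: mm|Mm|MM
⇒ M over [I-1,I-2,II-1,II-2,II-3]: 53 consistent

I-2 ∈ {Ll MM, Ll Mm, Ll mm, ll MM, ll Mm, ll mm}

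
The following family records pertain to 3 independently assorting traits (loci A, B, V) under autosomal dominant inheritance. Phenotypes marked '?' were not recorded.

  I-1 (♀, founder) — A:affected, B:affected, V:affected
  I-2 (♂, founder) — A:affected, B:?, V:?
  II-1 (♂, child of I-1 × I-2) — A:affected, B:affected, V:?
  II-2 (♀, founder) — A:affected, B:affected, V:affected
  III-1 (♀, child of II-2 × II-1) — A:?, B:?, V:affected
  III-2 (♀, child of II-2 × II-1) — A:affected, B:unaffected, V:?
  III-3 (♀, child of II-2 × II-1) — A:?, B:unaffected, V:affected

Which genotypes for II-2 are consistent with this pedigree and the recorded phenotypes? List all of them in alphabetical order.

II-2 ∈ {AA Bb VV, AA Bb Vv, Aa Bb VV, Aa Bb Vv}

A/I-1 aff ·: Aa|AA
A/I-2 aff ·: Aa|AA
A/II-1 aff I-1×I-2: Aa|AA
A/II-2 aff ·: Aa|AA
A/III-1 ? II-2×II-1: aa|Aa|AA
A/III-2 aff II-2×II-1: Aa|AA
A/III-3 ? II-2×II-1: aa|Aa|AA
⇒ A over [I-1,I-2,II-1,II-2,III-1,III-2,III-3]: 114 consistent
B/I-1 aff ·: Bb|BB
B/I-2 ? ·: bb|Bb|BB
B/II-1 aff I-1×I-2: Bb
B/II-2 aff ·: Bb
B/III-1 ? II-2×II-1: bb|Bb|BB
B/III-2 un II-2×II-1: bb
B/III-3 un II-2×II-1: bb
⇒ B over [I-1,I-2,II-1,II-2,III-1,III-2,III-3]: 15 consistent
V/I-1 aff ·: Vv|VV
V/I-2 ? ·: vv|Vv|VV
V/II-1 ? I-1×I-2: vv|Vv|VV
V/II-2 aff ·: Vv|VV
V/III-1 aff II-2×II-1: Vv|VV
V/III-2 ? II-2×II-1: vv|Vv|VV
V/III-3 aff II-2×II-1: Vv|VV
⇒ V over [I-1,I-2,II-1,II-2,III-1,III-2,III-3]: 142 consistent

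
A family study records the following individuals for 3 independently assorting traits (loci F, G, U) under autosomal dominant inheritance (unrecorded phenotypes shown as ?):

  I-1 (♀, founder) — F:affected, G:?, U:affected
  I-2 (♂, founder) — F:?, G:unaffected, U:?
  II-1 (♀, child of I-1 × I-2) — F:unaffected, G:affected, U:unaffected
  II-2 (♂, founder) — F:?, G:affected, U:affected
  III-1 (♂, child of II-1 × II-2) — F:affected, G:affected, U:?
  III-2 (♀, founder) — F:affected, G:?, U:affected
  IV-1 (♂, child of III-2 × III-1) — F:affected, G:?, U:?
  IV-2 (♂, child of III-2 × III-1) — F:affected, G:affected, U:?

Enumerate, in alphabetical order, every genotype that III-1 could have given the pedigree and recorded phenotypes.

F/I-1 aff ·: Ff
F/I-2 ? ·: ff|Ff
F/II-1 un I-1×I-2: ff
F/II-2 ? ·: Ff|FF
F/III-1 aff II-1×II-2: Ff
F/III-2 aff ·: Ff|FF
F/IV-1 aff III-2×III-1: Ff|FF
F/IV-2 aff III-2×III-1: Ff|FF
⇒ F over [I-1,I-2,II-1,II-2,III-1,III-2,IV-1,IV-2]: 32 consistent
G/I-1 ? ·: Gg|GG
G/I-2 un ·: gg
G/II-1 aff I-1×I-2: Gg
G/II-2 aff ·: Gg|GG
G/III-1 aff II-1×II-2: Gg|GG
G/III-2 ? ·: gg|Gg|GG
G/IV-1 ? III-2×III-1: gg|Gg|GG
G/IV-2 aff III-2×III-1: Gg|GG
⇒ G over [I-1,I-2,II-1,II-2,III-1,III-2,IV-1,IV-2]: 72 consistent
U/I-1 aff ·: Uu
U/I-2 ? ·: uu|Uu
U/II-1 un I-1×I-2: uu
U/II-2 aff ·: Uu|UU
U/III-1 ? II-1×II-2: uu|Uu
U/III-2 aff ·: Uu|UU
U/IV-1 ? III-2×III-1: uu|Uu|UU
U/IV-2 ? III-2×III-1: uu|Uu|UU
⇒ U over [I-1,I-2,II-1,II-2,III-1,III-2,IV-1,IV-2]: 62 consistent

III-1 ∈ {Ff GG Uu, Ff GG uu, Ff Gg Uu, Ff Gg uu}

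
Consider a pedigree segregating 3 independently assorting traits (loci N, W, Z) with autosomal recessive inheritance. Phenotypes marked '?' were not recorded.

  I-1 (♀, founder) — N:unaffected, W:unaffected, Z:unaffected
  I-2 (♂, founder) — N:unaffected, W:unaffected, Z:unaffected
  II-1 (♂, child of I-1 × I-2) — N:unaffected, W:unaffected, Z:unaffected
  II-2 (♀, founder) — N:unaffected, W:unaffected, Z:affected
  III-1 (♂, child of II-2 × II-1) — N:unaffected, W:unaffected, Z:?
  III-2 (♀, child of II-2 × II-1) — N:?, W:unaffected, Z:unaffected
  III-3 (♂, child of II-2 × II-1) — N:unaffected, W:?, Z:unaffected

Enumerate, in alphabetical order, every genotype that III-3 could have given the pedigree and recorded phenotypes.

III-3 ∈ {NN WW Zz, NN Ww Zz, NN ww Zz, Nn WW Zz, Nn Ww Zz, Nn ww Zz}

N/I-1 un ·: NN|Nn
N/I-2 un ·: NN|Nn
N/II-1 un I-1×I-2: NN|Nn
N/II-2 un ·: NN|Nn
N/III-1 un II-2×II-1: NN|Nn
N/III-2 ? II-2×II-1: NN|Nn|nn
N/III-3 un II-2×II-1: NN|Nn
⇒ N over [I-1,I-2,II-1,II-2,III-1,III-2,III-3]: 96 consistent
W/I-1 un ·: WW|Ww
W/I-2 un ·: WW|Ww
W/II-1 un I-1×I-2: WW|Ww
W/II-2 un ·: WW|Ww
W/III-1 un II-2×II-1: WW|Ww
W/III-2 un II-2×II-1: WW|Ww
W/III-3 ? II-2×II-1: WW|Ww|ww
⇒ W over [I-1,I-2,II-1,II-2,III-1,III-2,III-3]: 96 consistent
Z/I-1 un ·: ZZ|Zz
Z/I-2 un ·: ZZ|Zz
Z/II-1 un I-1×I-2: ZZ|Zz
Z/II-2 aff ·: zz
Z/III-1 ? II-2×II-1: Zz|zz
Z/III-2 un II-2×II-1: Zz
Z/III-3 un II-2×II-1: Zz
⇒ Z over [I-1,I-2,II-1,II-2,III-1,III-2,III-3]: 10 consistent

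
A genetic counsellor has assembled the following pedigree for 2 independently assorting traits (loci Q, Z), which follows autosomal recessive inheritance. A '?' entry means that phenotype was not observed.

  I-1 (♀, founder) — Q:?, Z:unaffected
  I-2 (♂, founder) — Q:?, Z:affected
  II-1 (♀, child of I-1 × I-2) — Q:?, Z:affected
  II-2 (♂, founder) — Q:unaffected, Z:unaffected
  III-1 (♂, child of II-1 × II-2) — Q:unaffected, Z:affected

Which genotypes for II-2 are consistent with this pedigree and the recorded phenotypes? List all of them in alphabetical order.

II-2 ∈ {QQ Zz, Qq Zz}

Q/I-1 ? ·: QQ|Qq|qq
Q/I-2 ? ·: QQ|Qq|qq
Q/II-1 ? I-1×I-2: QQ|Qq|qq
Q/II-2 un ·: QQ|Qq
Q/III-1 un II-1×II-2: QQ|Qq
⇒ Q over [I-1,I-2,II-1,II-2,III-1]: 48 consistent
Z/I-1 un ·: Zz
Z/I-2 aff ·: zz
Z/II-1 aff I-1×I-2: zz
Z/II-2 un ·: Zz
Z/III-1 aff II-1×II-2: zz
⇒ Z over [I-1,I-2,II-1,II-2,III-1]: 1 consistent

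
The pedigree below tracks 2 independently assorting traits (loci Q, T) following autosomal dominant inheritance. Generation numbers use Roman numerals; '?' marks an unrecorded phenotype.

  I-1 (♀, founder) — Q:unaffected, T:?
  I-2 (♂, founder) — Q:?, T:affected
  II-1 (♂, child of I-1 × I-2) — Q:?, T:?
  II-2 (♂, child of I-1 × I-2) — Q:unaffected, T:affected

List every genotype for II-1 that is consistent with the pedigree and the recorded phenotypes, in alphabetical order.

Q/I-1 un ·: qq
Q/I-2 ? ·: qq|Qq
Q/II-1 ? I-1×I-2: qq|Qq
Q/II-2 un I-1×I-2: qq
⇒ Q over [I-1,I-2,II-1,II-2]: 3 consistent
T/I-1 ? ·: tt|Tt|TT
T/I-2 aff ·: Tt|TT
T/II-1 ? I-1×I-2: tt|Tt|TT
T/II-2 aff I-1×I-2: Tt|TT
⇒ T over [I-1,I-2,II-1,II-2]: 18 consistent

II-1 ∈ {Qq TT, Qq Tt, Qq tt, qq TT, qq Tt, qq tt}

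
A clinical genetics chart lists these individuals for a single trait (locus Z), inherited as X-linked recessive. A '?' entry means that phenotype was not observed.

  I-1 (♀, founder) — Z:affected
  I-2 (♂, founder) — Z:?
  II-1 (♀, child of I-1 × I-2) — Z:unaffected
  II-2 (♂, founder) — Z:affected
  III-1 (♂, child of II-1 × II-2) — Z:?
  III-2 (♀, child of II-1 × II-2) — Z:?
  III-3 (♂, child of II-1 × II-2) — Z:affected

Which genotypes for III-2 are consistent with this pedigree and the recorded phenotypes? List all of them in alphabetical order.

III-2 ∈ {X^ZX^z, X^zX^z}

Z/I-1 aff ·: X^zX^z
Z/I-2 ? ·: X^ZY
Z/II-1 un I-1×I-2: X^ZX^z
Z/II-2 aff ·: X^zY
Z/III-1 ? II-1×II-2: X^ZY|X^zY
Z/III-2 ? II-1×II-2: X^ZX^z|X^zX^z
Z/III-3 aff II-1×II-2: X^zY
⇒ Z over [I-1,I-2,II-1,II-2,III-1,III-2,III-3]: 4 consistent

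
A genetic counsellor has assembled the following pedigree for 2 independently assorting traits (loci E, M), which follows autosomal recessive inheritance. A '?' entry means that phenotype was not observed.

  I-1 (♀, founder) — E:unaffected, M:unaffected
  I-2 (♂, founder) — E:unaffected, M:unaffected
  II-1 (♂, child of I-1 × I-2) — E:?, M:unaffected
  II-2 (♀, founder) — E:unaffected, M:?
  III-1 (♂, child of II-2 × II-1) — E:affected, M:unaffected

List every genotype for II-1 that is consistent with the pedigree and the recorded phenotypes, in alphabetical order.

II-1 ∈ {Ee MM, Ee Mm, ee MM, ee Mm}

E/I-1 un ·: EE|Ee
E/I-2 un ·: EE|Ee
E/II-1 ? I-1×I-2: Ee|ee
E/II-2 un ·: Ee
E/III-1 aff II-2×II-1: ee
⇒ E over [I-1,I-2,II-1,II-2,III-1]: 4 consistent
M/I-1 un ·: MM|Mm
M/I-2 un ·: MM|Mm
M/II-1 un I-1×I-2: MM|Mm
M/II-2 ? ·: MM|Mm|mm
M/III-1 un II-2×II-1: MM|Mm
⇒ M over [I-1,I-2,II-1,II-2,III-1]: 31 consistent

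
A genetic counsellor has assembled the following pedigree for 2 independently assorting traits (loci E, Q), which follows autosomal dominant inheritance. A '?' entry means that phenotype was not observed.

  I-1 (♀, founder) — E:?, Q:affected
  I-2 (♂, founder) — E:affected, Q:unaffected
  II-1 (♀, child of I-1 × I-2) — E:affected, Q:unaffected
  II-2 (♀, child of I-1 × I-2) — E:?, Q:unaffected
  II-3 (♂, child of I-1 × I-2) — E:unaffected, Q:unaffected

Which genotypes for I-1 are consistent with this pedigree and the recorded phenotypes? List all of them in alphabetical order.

I-1 ∈ {Ee Qq, ee Qq}

E/I-1 ? ·: ee|Ee
E/I-2 aff ·: Ee
E/II-1 aff I-1×I-2: Ee|EE
E/II-2 ? I-1×I-2: ee|Ee|EE
E/II-3 un I-1×I-2: ee
⇒ E over [I-1,I-2,II-1,II-2,II-3]: 8 consistent
Q/I-1 aff ·: Qq
Q/I-2 un ·: qq
Q/II-1 un I-1×I-2: qq
Q/II-2 un I-1×I-2: qq
Q/II-3 un I-1×I-2: qq
⇒ Q over [I-1,I-2,II-1,II-2,II-3]: 1 consistent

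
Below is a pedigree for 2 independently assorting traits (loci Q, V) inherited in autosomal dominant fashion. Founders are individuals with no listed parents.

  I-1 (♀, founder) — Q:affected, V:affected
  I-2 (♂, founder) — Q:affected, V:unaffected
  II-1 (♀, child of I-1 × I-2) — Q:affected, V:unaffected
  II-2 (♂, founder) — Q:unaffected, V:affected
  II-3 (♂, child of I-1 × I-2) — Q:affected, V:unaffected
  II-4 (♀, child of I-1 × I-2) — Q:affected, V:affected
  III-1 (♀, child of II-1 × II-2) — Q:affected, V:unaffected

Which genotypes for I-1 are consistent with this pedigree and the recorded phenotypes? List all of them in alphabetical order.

Q/I-1 aff ·: Qq|QQ
Q/I-2 aff ·: Qq|QQ
Q/II-1 aff I-1×I-2: Qq|QQ
Q/II-2 un ·: qq
Q/II-3 aff I-1×I-2: Qq|QQ
Q/II-4 aff I-1×I-2: Qq|QQ
Q/III-1 aff II-1×II-2: Qq
⇒ Q over [I-1,I-2,II-1,II-2,II-3,II-4,III-1]: 25 consistent
V/I-1 aff ·: Vv
V/I-2 un ·: vv
V/II-1 un I-1×I-2: vv
V/II-2 aff ·: Vv
V/II-3 un I-1×I-2: vv
V/II-4 aff I-1×I-2: Vv
V/III-1 un II-1×II-2: vv
⇒ V over [I-1,I-2,II-1,II-2,II-3,II-4,III-1]: 1 consistent

I-1 ∈ {QQ Vv, Qq Vv}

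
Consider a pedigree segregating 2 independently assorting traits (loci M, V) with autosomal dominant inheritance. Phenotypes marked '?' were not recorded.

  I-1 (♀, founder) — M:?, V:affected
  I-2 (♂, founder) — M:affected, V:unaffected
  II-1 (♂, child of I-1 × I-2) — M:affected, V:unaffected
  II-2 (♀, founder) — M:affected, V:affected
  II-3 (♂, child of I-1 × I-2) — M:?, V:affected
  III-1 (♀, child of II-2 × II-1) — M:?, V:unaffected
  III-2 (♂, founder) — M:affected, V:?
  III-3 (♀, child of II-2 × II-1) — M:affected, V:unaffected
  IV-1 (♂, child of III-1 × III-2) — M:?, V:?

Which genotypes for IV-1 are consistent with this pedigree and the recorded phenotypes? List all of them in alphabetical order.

IV-1 ∈ {MM Vv, MM vv, Mm Vv, Mm vv, mm Vv, mm vv}

M/I-1 ? ·: mm|Mm|MM
M/I-2 aff ·: Mm|MM
M/II-1 aff I-1×I-2: Mm|MM
M/II-2 aff ·: Mm|MM
M/II-3 ? I-1×I-2: mm|Mm|MM
M/III-1 ? II-2×II-1: mm|Mm|MM
M/III-2 aff ·: Mm|MM
M/III-3 aff II-2×II-1: Mm|MM
M/IV-1 ? III-1×III-2: mm|Mm|MM
⇒ M over [I-1,I-2,II-1,II-2,II-3,III-1,III-2,III-3,IV-1]: 532 consistent
V/I-1 aff ·: Vv
V/I-2 un ·: vv
V/II-1 un I-1×I-2: vv
V/II-2 aff ·: Vv
V/II-3 aff I-1×I-2: Vv
V/III-1 un II-2×II-1: vv
V/III-2 ? ·: vv|Vv|VV
V/III-3 un II-2×II-1: vv
V/IV-1 ? III-1×III-2: vv|Vv
⇒ V over [I-1,I-2,II-1,II-2,II-3,III-1,III-2,III-3,IV-1]: 4 consistent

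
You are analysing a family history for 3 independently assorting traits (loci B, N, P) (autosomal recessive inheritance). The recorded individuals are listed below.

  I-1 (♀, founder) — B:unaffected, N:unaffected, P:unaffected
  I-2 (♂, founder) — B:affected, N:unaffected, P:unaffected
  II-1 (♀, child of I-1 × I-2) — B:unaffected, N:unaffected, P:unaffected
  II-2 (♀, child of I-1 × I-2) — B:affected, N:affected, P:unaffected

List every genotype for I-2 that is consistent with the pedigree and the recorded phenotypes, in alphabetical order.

B/I-1 un ·: Bb
B/I-2 aff ·: bb
B/II-1 un I-1×I-2: Bb
B/II-2 aff I-1×I-2: bb
⇒ B over [I-1,I-2,II-1,II-2]: 1 consistent
N/I-1 un ·: Nn
N/I-2 un ·: Nn
N/II-1 un I-1×I-2: NN|Nn
N/II-2 aff I-1×I-2: nn
⇒ N over [I-1,I-2,II-1,II-2]: 2 consistent
P/I-1 un ·: PP|Pp
P/I-2 un ·: PP|Pp
P/II-1 un I-1×I-2: PP|Pp
P/II-2 un I-1×I-2: PP|Pp
⇒ P over [I-1,I-2,II-1,II-2]: 13 consistent

I-2 ∈ {bb Nn PP, bb Nn Pp}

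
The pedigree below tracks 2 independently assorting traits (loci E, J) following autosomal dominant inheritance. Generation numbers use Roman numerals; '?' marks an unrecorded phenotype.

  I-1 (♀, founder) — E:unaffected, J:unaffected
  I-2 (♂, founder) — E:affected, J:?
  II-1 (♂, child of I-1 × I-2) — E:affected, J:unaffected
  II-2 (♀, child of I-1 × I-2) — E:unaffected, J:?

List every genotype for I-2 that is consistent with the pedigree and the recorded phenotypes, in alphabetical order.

E/I-1 un ·: ee
E/I-2 aff ·: Ee
E/II-1 aff I-1×I-2: Ee
E/II-2 un I-1×I-2: ee
⇒ E over [I-1,I-2,II-1,II-2]: 1 consistent
J/I-1 un ·: jj
J/I-2 ? ·: jj|Jj
J/II-1 un I-1×I-2: jj
J/II-2 ? I-1×I-2: jj|Jj
⇒ J over [I-1,I-2,II-1,II-2]: 3 consistent

I-2 ∈ {Ee Jj, Ee jj}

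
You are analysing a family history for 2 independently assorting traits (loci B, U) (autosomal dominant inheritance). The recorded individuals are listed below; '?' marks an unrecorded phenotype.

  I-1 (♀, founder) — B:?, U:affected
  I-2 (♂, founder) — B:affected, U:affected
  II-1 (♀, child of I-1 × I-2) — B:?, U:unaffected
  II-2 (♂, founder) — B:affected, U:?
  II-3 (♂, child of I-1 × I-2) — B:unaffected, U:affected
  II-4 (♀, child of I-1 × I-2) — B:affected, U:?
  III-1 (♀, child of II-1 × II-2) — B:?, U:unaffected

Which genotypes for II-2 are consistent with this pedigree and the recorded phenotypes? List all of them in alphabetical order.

II-2 ∈ {BB Uu, BB uu, Bb Uu, Bb uu}

B/I-1 ? ·: bb|Bb
B/I-2 aff ·: Bb
B/II-1 ? I-1×I-2: bb|Bb|BB
B/II-2 aff ·: Bb|BB
B/II-3 un I-1×I-2: bb
B/II-4 aff I-1×I-2: Bb|BB
B/III-1 ? II-1×II-2: bb|Bb|BB
⇒ B over [I-1,I-2,II-1,II-2,II-3,II-4,III-1]: 30 consistent
U/I-1 aff ·: Uu
U/I-2 aff ·: Uu
U/II-1 un I-1×I-2: uu
U/II-2 ? ·: uu|Uu
U/II-3 aff I-1×I-2: Uu|UU
U/II-4 ? I-1×I-2: uu|Uu|UU
U/III-1 un II-1×II-2: uu
⇒ U over [I-1,I-2,II-1,II-2,II-3,II-4,III-1]: 12 consistent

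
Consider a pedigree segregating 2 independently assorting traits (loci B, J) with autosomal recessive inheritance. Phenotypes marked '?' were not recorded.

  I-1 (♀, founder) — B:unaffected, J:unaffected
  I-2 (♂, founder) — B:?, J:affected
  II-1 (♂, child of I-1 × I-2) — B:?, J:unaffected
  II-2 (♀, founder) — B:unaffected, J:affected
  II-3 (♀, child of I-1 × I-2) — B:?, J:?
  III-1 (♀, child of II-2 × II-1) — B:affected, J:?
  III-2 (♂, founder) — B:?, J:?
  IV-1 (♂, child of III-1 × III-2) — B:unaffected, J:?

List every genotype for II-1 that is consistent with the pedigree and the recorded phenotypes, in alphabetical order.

B/I-1 un ·: BB|Bb
B/I-2 ? ·: BB|Bb|bb
B/II-1 ? I-1×I-2: Bb|bb
B/II-2 un ·: Bb
B/II-3 ? I-1×I-2: BB|Bb|bb
B/III-1 aff II-2×II-1: bb
B/III-2 ? ·: BB|Bb
B/IV-1 un III-1×III-2: Bb
⇒ B over [I-1,I-2,II-1,II-2,II-3,III-1,III-2,IV-1]: 30 consistent
J/I-1 un ·: JJ|Jj
J/I-2 aff ·: jj
J/II-1 un I-1×I-2: Jj
J/II-2 aff ·: jj
J/II-3 ? I-1×I-2: Jj|jj
J/III-1 ? II-2×II-1: Jj|jj
J/III-2 ? ·: JJ|Jj|jj
J/IV-1 ? III-1×III-2: JJ|Jj|jj
⇒ J over [I-1,I-2,II-1,II-2,II-3,III-1,III-2,IV-1]: 33 consistent

II-1 ∈ {Bb Jj, bb Jj}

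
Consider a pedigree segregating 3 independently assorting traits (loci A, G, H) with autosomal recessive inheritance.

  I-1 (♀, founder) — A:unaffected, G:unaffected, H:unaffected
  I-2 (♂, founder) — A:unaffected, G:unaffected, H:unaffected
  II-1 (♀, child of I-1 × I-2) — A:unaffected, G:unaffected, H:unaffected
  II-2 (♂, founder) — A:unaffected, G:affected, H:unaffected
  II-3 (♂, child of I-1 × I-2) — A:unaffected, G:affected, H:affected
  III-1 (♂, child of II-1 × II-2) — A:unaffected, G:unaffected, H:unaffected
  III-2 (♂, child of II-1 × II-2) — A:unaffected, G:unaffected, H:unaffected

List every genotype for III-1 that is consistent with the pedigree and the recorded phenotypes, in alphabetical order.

III-1 ∈ {AA Gg HH, AA Gg Hh, Aa Gg HH, Aa Gg Hh}

A/I-1 un ·: AA|Aa
A/I-2 un ·: AA|Aa
A/II-1 un I-1×I-2: AA|Aa
A/II-2 un ·: AA|Aa
A/II-3 un I-1×I-2: AA|Aa
A/III-1 un II-1×II-2: AA|Aa
A/III-2 un II-1×II-2: AA|Aa
⇒ A over [I-1,I-2,II-1,II-2,II-3,III-1,III-2]: 83 consistent
G/I-1 un ·: Gg
G/I-2 un ·: Gg
G/II-1 un I-1×I-2: GG|Gg
G/II-2 aff ·: gg
G/II-3 aff I-1×I-2: gg
G/III-1 un II-1×II-2: Gg
G/III-2 un II-1×II-2: Gg
⇒ G over [I-1,I-2,II-1,II-2,II-3,III-1,III-2]: 2 consistent
H/I-1 un ·: Hh
H/I-2 un ·: Hh
H/II-1 un I-1×I-2: HH|Hh
H/II-2 un ·: HH|Hh
H/II-3 aff I-1×I-2: hh
H/III-1 un II-1×II-2: HH|Hh
H/III-2 un II-1×II-2: HH|Hh
⇒ H over [I-1,I-2,II-1,II-2,II-3,III-1,III-2]: 13 consistent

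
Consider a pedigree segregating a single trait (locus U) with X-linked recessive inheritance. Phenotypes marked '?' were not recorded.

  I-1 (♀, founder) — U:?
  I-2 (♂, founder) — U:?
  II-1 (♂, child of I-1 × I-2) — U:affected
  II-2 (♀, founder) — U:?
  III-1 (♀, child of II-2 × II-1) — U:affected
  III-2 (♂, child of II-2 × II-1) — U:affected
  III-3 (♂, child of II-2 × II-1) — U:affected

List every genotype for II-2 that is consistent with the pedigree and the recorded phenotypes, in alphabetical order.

U/I-1 ? ·: X^UX^u|X^uX^u
U/I-2 ? ·: X^UY|X^uY
U/II-1 aff I-1×I-2: X^uY
U/II-2 ? ·: X^UX^u|X^uX^u
U/III-1 aff II-2×II-1: X^uX^u
U/III-2 aff II-2×II-1: X^uY
U/III-3 aff II-2×II-1: X^uY
⇒ U over [I-1,I-2,II-1,II-2,III-1,III-2,III-3]: 8 consistent

II-2 ∈ {X^UX^u, X^uX^u}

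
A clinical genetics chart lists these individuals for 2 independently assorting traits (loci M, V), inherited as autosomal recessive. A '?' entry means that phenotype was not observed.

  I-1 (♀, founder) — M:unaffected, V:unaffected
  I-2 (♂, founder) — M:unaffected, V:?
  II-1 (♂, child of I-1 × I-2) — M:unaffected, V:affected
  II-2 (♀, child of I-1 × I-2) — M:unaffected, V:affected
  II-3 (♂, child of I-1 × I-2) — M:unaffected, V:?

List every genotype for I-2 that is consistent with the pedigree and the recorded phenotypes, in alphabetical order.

I-2 ∈ {MM Vv, MM vv, Mm Vv, Mm vv}

M/I-1 un ·: MM|Mm
M/I-2 un ·: MM|Mm
M/II-1 un I-1×I-2: MM|Mm
M/II-2 un I-1×I-2: MM|Mm
M/II-3 un I-1×I-2: MM|Mm
⇒ M over [I-1,I-2,II-1,II-2,II-3]: 25 consistent
V/I-1 un ·: Vv
V/I-2 ? ·: Vv|vv
V/II-1 aff I-1×I-2: vv
V/II-2 aff I-1×I-2: vv
V/II-3 ? I-1×I-2: VV|Vv|vv
⇒ V over [I-1,I-2,II-1,II-2,II-3]: 5 consistent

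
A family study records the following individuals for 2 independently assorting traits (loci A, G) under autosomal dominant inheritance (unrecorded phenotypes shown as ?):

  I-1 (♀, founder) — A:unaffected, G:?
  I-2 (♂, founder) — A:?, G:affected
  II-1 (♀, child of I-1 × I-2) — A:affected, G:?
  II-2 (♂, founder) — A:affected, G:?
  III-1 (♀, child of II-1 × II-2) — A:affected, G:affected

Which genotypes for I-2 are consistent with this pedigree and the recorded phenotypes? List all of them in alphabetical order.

I-2 ∈ {AA GG, AA Gg, Aa GG, Aa Gg}

A/I-1 un ·: aa
A/I-2 ? ·: Aa|AA
A/II-1 aff I-1×I-2: Aa
A/II-2 aff ·: Aa|AA
A/III-1 aff II-1×II-2: Aa|AA
⇒ A over [I-1,I-2,II-1,II-2,III-1]: 8 consistent
G/I-1 ? ·: gg|Gg|GG
G/I-2 aff ·: Gg|GG
G/II-1 ? I-1×I-2: gg|Gg|GG
G/II-2 ? ·: gg|Gg|GG
G/III-1 aff II-1×II-2: Gg|GG
⇒ G over [I-1,I-2,II-1,II-2,III-1]: 45 consistent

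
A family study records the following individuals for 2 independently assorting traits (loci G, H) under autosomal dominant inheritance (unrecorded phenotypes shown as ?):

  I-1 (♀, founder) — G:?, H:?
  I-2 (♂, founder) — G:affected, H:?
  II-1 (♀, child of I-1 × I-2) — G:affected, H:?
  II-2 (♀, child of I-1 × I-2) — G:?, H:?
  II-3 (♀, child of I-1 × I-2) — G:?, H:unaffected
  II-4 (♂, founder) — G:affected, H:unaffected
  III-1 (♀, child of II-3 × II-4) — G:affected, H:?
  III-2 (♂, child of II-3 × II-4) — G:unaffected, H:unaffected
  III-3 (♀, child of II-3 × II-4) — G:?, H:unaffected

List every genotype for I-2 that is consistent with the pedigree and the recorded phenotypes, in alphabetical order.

I-2 ∈ {GG Hh, GG hh, Gg Hh, Gg hh}

G/I-1 ? ·: gg|Gg|GG
G/I-2 aff ·: Gg|GG
G/II-1 aff I-1×I-2: Gg|GG
G/II-2 ? I-1×I-2: gg|Gg|GG
G/II-3 ? I-1×I-2: gg|Gg
G/II-4 aff ·: Gg
G/III-1 aff II-3×II-4: Gg|GG
G/III-2 un II-3×II-4: gg
G/III-3 ? II-3×II-4: gg|Gg|GG
⇒ G over [I-1,I-2,II-1,II-2,II-3,II-4,III-1,III-2,III-3]: 118 consistent
H/I-1 ? ·: hh|Hh
H/I-2 ? ·: hh|Hh
H/II-1 ? I-1×I-2: hh|Hh|HH
H/II-2 ? I-1×I-2: hh|Hh|HH
H/II-3 un I-1×I-2: hh
H/II-4 un ·: hh
H/III-1 ? II-3×II-4: hh
H/III-2 un II-3×II-4: hh
H/III-3 un II-3×II-4: hh
⇒ H over [I-1,I-2,II-1,II-2,II-3,II-4,III-1,III-2,III-3]: 18 consistent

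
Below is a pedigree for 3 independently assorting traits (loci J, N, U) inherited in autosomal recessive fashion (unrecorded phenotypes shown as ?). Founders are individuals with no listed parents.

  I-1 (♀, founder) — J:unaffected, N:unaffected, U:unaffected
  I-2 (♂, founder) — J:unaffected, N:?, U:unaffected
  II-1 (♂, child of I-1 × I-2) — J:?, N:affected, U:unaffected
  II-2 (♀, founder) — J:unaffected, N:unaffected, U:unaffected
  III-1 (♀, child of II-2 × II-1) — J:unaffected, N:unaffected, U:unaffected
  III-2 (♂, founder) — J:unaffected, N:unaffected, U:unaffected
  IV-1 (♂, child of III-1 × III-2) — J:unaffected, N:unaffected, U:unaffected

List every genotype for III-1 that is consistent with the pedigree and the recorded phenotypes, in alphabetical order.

J/I-1 un ·: JJ|Jj
J/I-2 un ·: JJ|Jj
J/II-1 ? I-1×I-2: JJ|Jj|jj
J/II-2 un ·: JJ|Jj
J/III-1 un II-2×II-1: JJ|Jj
J/III-2 un ·: JJ|Jj
J/IV-1 un III-1×III-2: JJ|Jj
⇒ J over [I-1,I-2,II-1,II-2,III-1,III-2,IV-1]: 90 consistent
N/I-1 un ·: Nn
N/I-2 ? ·: Nn|nn
N/II-1 aff I-1×I-2: nn
N/II-2 un ·: NN|Nn
N/III-1 un II-2×II-1: Nn
N/III-2 un ·: NN|Nn
N/IV-1 un III-1×III-2: NN|Nn
⇒ N over [I-1,I-2,II-1,II-2,III-1,III-2,IV-1]: 16 consistent
U/I-1 un ·: UU|Uu
U/I-2 un ·: UU|Uu
U/II-1 un I-1×I-2: UU|Uu
U/II-2 un ·: UU|Uu
U/III-1 un II-2×II-1: UU|Uu
U/III-2 un ·: UU|Uu
U/IV-1 un III-1×III-2: UU|Uu
⇒ U over [I-1,I-2,II-1,II-2,III-1,III-2,IV-1]: 82 consistent

III-1 ∈ {JJ Nn UU, JJ Nn Uu, Jj Nn UU, Jj Nn Uu}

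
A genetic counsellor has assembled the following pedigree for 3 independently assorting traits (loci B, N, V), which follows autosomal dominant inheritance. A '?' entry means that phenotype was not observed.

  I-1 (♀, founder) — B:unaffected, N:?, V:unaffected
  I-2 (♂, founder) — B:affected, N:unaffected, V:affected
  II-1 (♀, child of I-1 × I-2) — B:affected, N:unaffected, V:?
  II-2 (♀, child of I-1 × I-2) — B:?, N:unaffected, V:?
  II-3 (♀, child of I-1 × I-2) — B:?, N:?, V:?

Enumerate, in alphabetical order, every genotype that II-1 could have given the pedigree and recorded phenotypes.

II-1 ∈ {Bb nn Vv, Bb nn vv}

B/I-1 un ·: bb
B/I-2 aff ·: Bb|BB
B/II-1 aff I-1×I-2: Bb
B/II-2 ? I-1×I-2: bb|Bb
B/II-3 ? I-1×I-2: bb|Bb
⇒ B over [I-1,I-2,II-1,II-2,II-3]: 5 consistent
N/I-1 ? ·: nn|Nn
N/I-2 un ·: nn
N/II-1 un I-1×I-2: nn
N/II-2 un I-1×I-2: nn
N/II-3 ? I-1×I-2: nn|Nn
⇒ N over [I-1,I-2,II-1,II-2,II-3]: 3 consistent
V/I-1 un ·: vv
V/I-2 aff ·: Vv|VV
V/II-1 ? I-1×I-2: vv|Vv
V/II-2 ? I-1×I-2: vv|Vv
V/II-3 ? I-1×I-2: vv|Vv
⇒ V over [I-1,I-2,II-1,II-2,II-3]: 9 consistent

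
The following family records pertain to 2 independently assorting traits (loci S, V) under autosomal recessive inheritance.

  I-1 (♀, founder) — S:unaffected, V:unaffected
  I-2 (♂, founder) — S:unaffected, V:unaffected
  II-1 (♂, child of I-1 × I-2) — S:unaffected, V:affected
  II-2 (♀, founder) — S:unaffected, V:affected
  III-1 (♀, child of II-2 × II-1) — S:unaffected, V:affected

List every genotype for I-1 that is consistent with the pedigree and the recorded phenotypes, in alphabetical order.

I-1 ∈ {SS Vv, Ss Vv}

S/I-1 un ·: SS|Ss
S/I-2 un ·: SS|Ss
S/II-1 un I-1×I-2: SS|Ss
S/II-2 un ·: SS|Ss
S/III-1 un II-2×II-1: SS|Ss
⇒ S over [I-1,I-2,II-1,II-2,III-1]: 24 consistent
V/I-1 un ·: Vv
V/I-2 un ·: Vv
V/II-1 aff I-1×I-2: vv
V/II-2 aff ·: vv
V/III-1 aff II-2×II-1: vv
⇒ V over [I-1,I-2,II-1,II-2,III-1]: 1 consistent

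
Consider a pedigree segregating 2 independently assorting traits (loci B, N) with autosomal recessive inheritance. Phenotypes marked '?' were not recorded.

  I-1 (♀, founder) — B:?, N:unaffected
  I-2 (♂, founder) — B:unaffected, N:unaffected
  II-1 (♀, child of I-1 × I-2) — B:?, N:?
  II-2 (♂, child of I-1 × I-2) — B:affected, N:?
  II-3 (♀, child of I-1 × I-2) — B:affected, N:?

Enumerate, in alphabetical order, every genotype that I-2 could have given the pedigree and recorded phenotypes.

I-2 ∈ {Bb NN, Bb Nn}

B/I-1 ? ·: Bb|bb
B/I-2 un ·: Bb
B/II-1 ? I-1×I-2: BB|Bb|bb
B/II-2 aff I-1×I-2: bb
B/II-3 aff I-1×I-2: bb
⇒ B over [I-1,I-2,II-1,II-2,II-3]: 5 consistent
N/I-1 un ·: NN|Nn
N/I-2 un ·: NN|Nn
N/II-1 ? I-1×I-2: NN|Nn|nn
N/II-2 ? I-1×I-2: NN|Nn|nn
N/II-3 ? I-1×I-2: NN|Nn|nn
⇒ N over [I-1,I-2,II-1,II-2,II-3]: 44 consistent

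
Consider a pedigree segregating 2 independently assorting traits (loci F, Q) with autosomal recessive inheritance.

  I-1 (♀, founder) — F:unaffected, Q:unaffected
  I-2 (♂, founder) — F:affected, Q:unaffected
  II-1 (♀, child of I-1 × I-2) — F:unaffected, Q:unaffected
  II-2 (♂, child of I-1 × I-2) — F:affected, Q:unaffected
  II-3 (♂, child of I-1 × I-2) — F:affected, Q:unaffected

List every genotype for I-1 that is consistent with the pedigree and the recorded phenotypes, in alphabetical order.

I-1 ∈ {Ff QQ, Ff Qq}

F/I-1 un ·: Ff
F/I-2 aff ·: ff
F/II-1 un I-1×I-2: Ff
F/II-2 aff I-1×I-2: ff
F/II-3 aff I-1×I-2: ff
⇒ F over [I-1,I-2,II-1,II-2,II-3]: 1 consistent
Q/I-1 un ·: QQ|Qq
Q/I-2 un ·: QQ|Qq
Q/II-1 un I-1×I-2: QQ|Qq
Q/II-2 un I-1×I-2: QQ|Qq
Q/II-3 un I-1×I-2: QQ|Qq
⇒ Q over [I-1,I-2,II-1,II-2,II-3]: 25 consistent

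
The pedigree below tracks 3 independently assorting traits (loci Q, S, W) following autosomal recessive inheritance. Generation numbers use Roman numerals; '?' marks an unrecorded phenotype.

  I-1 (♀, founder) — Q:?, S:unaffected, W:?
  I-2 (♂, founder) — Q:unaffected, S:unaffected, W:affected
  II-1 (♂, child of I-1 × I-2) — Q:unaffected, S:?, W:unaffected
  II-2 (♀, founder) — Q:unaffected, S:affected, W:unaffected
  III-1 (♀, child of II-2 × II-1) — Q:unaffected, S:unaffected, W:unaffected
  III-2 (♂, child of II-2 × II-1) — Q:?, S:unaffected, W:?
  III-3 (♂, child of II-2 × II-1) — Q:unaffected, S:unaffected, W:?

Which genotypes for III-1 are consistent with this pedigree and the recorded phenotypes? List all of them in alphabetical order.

Q/I-1 ? ·: QQ|Qq|qq
Q/I-2 un ·: QQ|Qq
Q/II-1 un I-1×I-2: QQ|Qq
Q/II-2 un ·: QQ|Qq
Q/III-1 un II-2×II-1: QQ|Qq
Q/III-2 ? II-2×II-1: QQ|Qq|qq
Q/III-3 un II-2×II-1: QQ|Qq
⇒ Q over [I-1,I-2,II-1,II-2,III-1,III-2,III-3]: 136 consistent
S/I-1 un ·: SS|Ss
S/I-2 un ·: SS|Ss
S/II-1 ? I-1×I-2: SS|Ss
S/II-2 aff ·: ss
S/III-1 un II-2×II-1: Ss
S/III-2 un II-2×II-1: Ss
S/III-3 un II-2×II-1: Ss
⇒ S over [I-1,I-2,II-1,II-2,III-1,III-2,III-3]: 7 consistent
W/I-1 ? ·: WW|Ww
W/I-2 aff ·: ww
W/II-1 un I-1×I-2: Ww
W/II-2 un ·: WW|Ww
W/III-1 un II-2×II-1: WW|Ww
W/III-2 ? II-2×II-1: WW|Ww|ww
W/III-3 ? II-2×II-1: WW|Ww|ww
⇒ W over [I-1,I-2,II-1,II-2,III-1,III-2,III-3]: 52 consistent

III-1 ∈ {QQ Ss WW, QQ Ss Ww, Qq Ss WW, Qq Ss Ww}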